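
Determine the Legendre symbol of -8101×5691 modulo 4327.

-1

By multiplicativity, (-8101·5691/4327) = (-8101/4327)·(5691/4327).
First factor (-8101/4327):
(-8101/4327)
  = (553/4327)    [-8101 ≡ 553 mod 4327]
  = (4327/553)    [QR: 553 ≡ 1 mod 4, sign kept]
  = (456/553)    [4327 ≡ 456 mod 553]
  = (57/553)    [553 ≡ 1 mod 8 ⇒ (2/553)^3 = +1]
  = (553/57)    [QR: 57 ≡ 1 mod 4, sign kept]
  = (40/57)    [553 ≡ 40 mod 57]
  = (5/57)    [57 ≡ 1 mod 8 ⇒ (2/57)^3 = +1]
  = (57/5)    [QR: 5 ≡ 1 mod 4, sign kept]
  = (2/5)    [57 ≡ 2 mod 5]
  = -(1/5)    [5 ≡ 5 mod 8 ⇒ (2/5) = -1]
  = -1    [(1/5) = 1]
Second factor (5691/4327):
(5691/4327)
  = (1364/4327)    [5691 ≡ 1364 mod 4327]
  = (341/4327)    [4327 ≡ 7 mod 8 ⇒ (2/4327)^2 = +1]
  = (4327/341)    [QR: 341 ≡ 1 mod 4, sign kept]
  = (235/341)    [4327 ≡ 235 mod 341]
  = (341/235)    [QR: 341 ≡ 1 mod 4, sign kept]
  = (106/235)    [341 ≡ 106 mod 235]
  = -(53/235)    [235 ≡ 3 mod 8 ⇒ (2/235) = -1]
  = -(235/53)    [QR: 53 ≡ 1 mod 4, sign kept]
  = -(23/53)    [235 ≡ 23 mod 53]
  = -(53/23)    [QR: 53 ≡ 1 mod 4, sign kept]
  = -(7/23)    [53 ≡ 7 mod 23]
  = (23/7)    [QR: both ≡ 3 mod 4, sign flips]
  = (2/7)    [23 ≡ 2 mod 7]
  = (1/7)    [7 ≡ 7 mod 8 ⇒ (2/7) = +1]
  = 1    [(1/7) = 1]
Product: (-1)·(1) = -1.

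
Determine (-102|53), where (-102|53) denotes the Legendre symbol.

1

Reduce the numerator: -102 ≡ 4 (mod 53), so (-102|53) = (4|53).
Factor out 2: 4 = 2^2. Since 53 ≡ 5 (mod 8), (2|53) = -1, and (2|53)^2 = +1. Now have (1|53).
(1|53) = 1. Collecting the sign factors: 1.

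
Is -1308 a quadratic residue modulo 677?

yes

(-1308|677)
  = (46|677)    [-1308 ≡ 46 mod 677]
  = -(23|677)    [677 ≡ 5 mod 8 ⇒ (2|677) = -1]
  = -(677|23)    [QR: 677 ≡ 1 mod 4, sign kept]
  = -(10|23)    [677 ≡ 10 mod 23]
  = -(5|23)    [23 ≡ 7 mod 8 ⇒ (2|23) = +1]
  = -(23|5)    [QR: 5 ≡ 1 mod 4, sign kept]
  = -(3|5)    [23 ≡ 3 mod 5]
  = -(5|3)    [QR: 5 ≡ 1 mod 4, sign kept]
  = -(2|3)    [5 ≡ 2 mod 3]
  = (1|3)    [3 ≡ 3 mod 8 ⇒ (2|3) = -1]
  = 1    [(1|3) = 1]
The Legendre symbol is 1, so x^2 ≡ -1308 (mod 677) has solution.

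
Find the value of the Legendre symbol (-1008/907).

Pull out -1: (-1008/907) = (-1/907)·(1008/907). Since 907 ≡ 3 (mod 4), (-1/907) = -1. Now have -(1008/907).
Reduce the numerator: 1008 ≡ 101 (mod 907), so (1008/907) = (101/907).
101 ≡ 1 (mod 4), so quadratic reciprocity gives (101/907) = (907/101). Reduce: 907 ≡ 99 (mod 101). Now have -(99/101).
101 ≡ 1 (mod 4), so quadratic reciprocity gives (99/101) = (101/99). Reduce: 101 ≡ 2 (mod 99). Now have -(2/99).
Factor out 2: 2 = 2. Since 99 ≡ 3 (mod 8), (2/99) = -1. Now have (1/99).
(1/99) = 1. Collecting the sign factors: 1.

1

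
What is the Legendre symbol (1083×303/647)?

By multiplicativity, (1083·303/647) = (1083/647)·(303/647).
First factor (1083/647):
Reduce the numerator: 1083 ≡ 436 (mod 647), so (1083/647) = (436/647).
Factor out 2: 436 = 2^2·109. Since 647 ≡ 7 (mod 8), (2/647) = +1, and (2/647)^2 = +1. Now have (109/647).
109 ≡ 1 (mod 4), so quadratic reciprocity gives (109/647) = (647/109). Reduce: 647 ≡ 102 (mod 109). Now have (102/109).
Factor out 2: 102 = 2·51. Since 109 ≡ 5 (mod 8), (2/109) = -1. Now have -(51/109).
109 ≡ 1 (mod 4), so quadratic reciprocity gives (51/109) = (109/51). Reduce: 109 ≡ 7 (mod 51). Now have -(7/51).
Both 7 ≡ 3 and 51 ≡ 3 (mod 4), so reciprocity gives (7/51) = -(51/7). Reduce: 51 ≡ 2 (mod 7). Now have (2/7).
Factor out 2: 2 = 2. Since 7 ≡ 7 (mod 8), (2/7) = +1. Now have (1/7).
(1/7) = 1. Collecting the sign factors: 1.
Second factor (303/647):
Both 303 ≡ 3 and 647 ≡ 3 (mod 4), so reciprocity gives (303/647) = -(647/303). Reduce: 647 ≡ 41 (mod 303). Now have -(41/303).
41 ≡ 1 (mod 4), so quadratic reciprocity gives (41/303) = (303/41). Reduce: 303 ≡ 16 (mod 41). Now have -(16/41).
Factor out 2: 16 = 2^4. Since 41 ≡ 1 (mod 8), (2/41) = +1, and (2/41)^4 = +1. Now have -(1/41).
(1/41) = 1. Collecting the sign factors: -1.
Product: (1)·(-1) = -1.

-1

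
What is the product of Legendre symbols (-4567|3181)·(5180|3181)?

By multiplicativity, (-4567·5180|3181) = (-4567|3181)·(5180|3181).
First factor (-4567|3181):
(-4567|3181)
  = (4567|3181)    [3181 ≡ 1 mod 4 ⇒ (-1|3181) = +1]
  = (1386|3181)    [4567 ≡ 1386 mod 3181]
  = -(693|3181)    [3181 ≡ 5 mod 8 ⇒ (2|3181) = -1]
  = -(3181|693)    [QR: 693 ≡ 1 mod 4, sign kept]
  = -(409|693)    [3181 ≡ 409 mod 693]
  = -(693|409)    [QR: 409 ≡ 1 mod 4, sign kept]
  = -(284|409)    [693 ≡ 284 mod 409]
  = -(71|409)    [409 ≡ 1 mod 8 ⇒ (2|409)^2 = +1]
  = -(409|71)    [QR: 409 ≡ 1 mod 4, sign kept]
  = -(54|71)    [409 ≡ 54 mod 71]
  = -(27|71)    [71 ≡ 7 mod 8 ⇒ (2|71) = +1]
  = (71|27)    [QR: both ≡ 3 mod 4, sign flips]
  = (17|27)    [71 ≡ 17 mod 27]
  = (27|17)    [QR: 17 ≡ 1 mod 4, sign kept]
  = (10|17)    [27 ≡ 10 mod 17]
  = (5|17)    [17 ≡ 1 mod 8 ⇒ (2|17) = +1]
  = (17|5)    [QR: 5 ≡ 1 mod 4, sign kept]
  = (2|5)    [17 ≡ 2 mod 5]
  = -(1|5)    [5 ≡ 5 mod 8 ⇒ (2|5) = -1]
  = -1    [(1|5) = 1]
Second factor (5180|3181):
(5180|3181)
  = (1999|3181)    [5180 ≡ 1999 mod 3181]
  = (3181|1999)    [QR: 3181 ≡ 1 mod 4, sign kept]
  = (1182|1999)    [3181 ≡ 1182 mod 1999]
  = (591|1999)    [1999 ≡ 7 mod 8 ⇒ (2|1999) = +1]
  = -(1999|591)    [QR: both ≡ 3 mod 4, sign flips]
  = -(226|591)    [1999 ≡ 226 mod 591]
  = -(113|591)    [591 ≡ 7 mod 8 ⇒ (2|591) = +1]
  = -(591|113)    [QR: 113 ≡ 1 mod 4, sign kept]
  = -(26|113)    [591 ≡ 26 mod 113]
  = -(13|113)    [113 ≡ 1 mod 8 ⇒ (2|113) = +1]
  = -(113|13)    [QR: 13 ≡ 1 mod 4, sign kept]
  = -(9|13)    [113 ≡ 9 mod 13]
  = -(13|9)    [QR: 9 ≡ 1 mod 4, sign kept]
  = -(4|9)    [13 ≡ 4 mod 9]
  = -(1|9)    [9 ≡ 1 mod 8 ⇒ (2|9)^2 = +1]
  = -1    [(1|9) = 1]
Product: (-1)·(-1) = 1.

1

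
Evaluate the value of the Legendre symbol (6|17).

-1

Factor out 2: 6 = 2·3. Since 17 ≡ 1 (mod 8), (2|17) = +1. Now have (3|17).
17 ≡ 1 (mod 4), so quadratic reciprocity gives (3|17) = (17|3). Reduce: 17 ≡ 2 (mod 3). Now have (2|3).
Factor out 2: 2 = 2. Since 3 ≡ 3 (mod 8), (2|3) = -1. Now have -(1|3).
(1|3) = 1. Collecting the sign factors: -1.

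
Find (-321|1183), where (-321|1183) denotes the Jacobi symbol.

(-321|1183)
  = (862|1183)    [-321 ≡ 862 mod 1183]
  = (431|1183)    [1183 ≡ 7 mod 8 ⇒ (2|1183) = +1]
  = -(1183|431)    [QR: both ≡ 3 mod 4, sign flips]
  = -(321|431)    [1183 ≡ 321 mod 431]
  = -(431|321)    [QR: 321 ≡ 1 mod 4, sign kept]
  = -(110|321)    [431 ≡ 110 mod 321]
  = -(55|321)    [321 ≡ 1 mod 8 ⇒ (2|321) = +1]
  = -(321|55)    [QR: 321 ≡ 1 mod 4, sign kept]
  = -(46|55)    [321 ≡ 46 mod 55]
  = -(23|55)    [55 ≡ 7 mod 8 ⇒ (2|55) = +1]
  = (55|23)    [QR: both ≡ 3 mod 4, sign flips]
  = (9|23)    [55 ≡ 9 mod 23]
  = (23|9)    [QR: 9 ≡ 1 mod 4, sign kept]
  = (5|9)    [23 ≡ 5 mod 9]
  = (9|5)    [QR: 5 ≡ 1 mod 4, sign kept]
  = (4|5)    [9 ≡ 4 mod 5]
  = (1|5)    [5 ≡ 5 mod 8 ⇒ (2|5)^2 = +1]
  = 1    [(1|5) = 1]

1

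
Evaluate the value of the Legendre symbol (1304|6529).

1

(1304|6529)
  = (163|6529)    [6529 ≡ 1 mod 8 ⇒ (2|6529)^3 = +1]
  = (6529|163)    [QR: 6529 ≡ 1 mod 4, sign kept]
  = (9|163)    [6529 ≡ 9 mod 163]
  = (163|9)    [QR: 9 ≡ 1 mod 4, sign kept]
  = (1|9)    [163 ≡ 1 mod 9]
  = 1    [(1|9) = 1]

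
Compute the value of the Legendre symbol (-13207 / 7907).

(-13207 / 7907)
  = -(13207 / 7907)    [7907 ≡ 3 mod 4 ⇒ (-1 / 7907) = -1]
  = -(5300 / 7907)    [13207 ≡ 5300 mod 7907]
  = -(1325 / 7907)    [7907 ≡ 3 mod 8 ⇒ (2 / 7907)^2 = +1]
  = -(7907 / 1325)    [QR: 1325 ≡ 1 mod 4, sign kept]
  = -(1282 / 1325)    [7907 ≡ 1282 mod 1325]
  = (641 / 1325)    [1325 ≡ 5 mod 8 ⇒ (2 / 1325) = -1]
  = (1325 / 641)    [QR: 641 ≡ 1 mod 4, sign kept]
  = (43 / 641)    [1325 ≡ 43 mod 641]
  = (641 / 43)    [QR: 641 ≡ 1 mod 4, sign kept]
  = (39 / 43)    [641 ≡ 39 mod 43]
  = -(43 / 39)    [QR: both ≡ 3 mod 4, sign flips]
  = -(4 / 39)    [43 ≡ 4 mod 39]
  = -(1 / 39)    [39 ≡ 7 mod 8 ⇒ (2 / 39)^2 = +1]
  = -1    [(1 / 39) = 1]

-1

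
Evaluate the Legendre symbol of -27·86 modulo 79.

-1

By multiplicativity, (-27·86|79) = (-27|79)·(86|79).
First factor (-27|79):
Reduce the numerator: -27 ≡ 52 (mod 79), so (-27|79) = (52|79).
Factor out 2: 52 = 2^2·13. Since 79 ≡ 7 (mod 8), (2|79) = +1, and (2|79)^2 = +1. Now have (13|79).
13 ≡ 1 (mod 4), so quadratic reciprocity gives (13|79) = (79|13). Reduce: 79 ≡ 1 (mod 13). Now have (1|13).
(1|13) = 1. Collecting the sign factors: 1.
Second factor (86|79):
Reduce the numerator: 86 ≡ 7 (mod 79), so (86|79) = (7|79).
Both 7 ≡ 3 and 79 ≡ 3 (mod 4), so reciprocity gives (7|79) = -(79|7). Reduce: 79 ≡ 2 (mod 7). Now have -(2|7).
Factor out 2: 2 = 2. Since 7 ≡ 7 (mod 8), (2|7) = +1. Now have -(1|7).
(1|7) = 1. Collecting the sign factors: -1.
Product: (1)·(-1) = -1.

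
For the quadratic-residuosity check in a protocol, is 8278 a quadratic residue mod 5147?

no

Reduce the numerator: 8278 ≡ 3131 (mod 5147), so (8278/5147) = (3131/5147).
Both 3131 ≡ 3 and 5147 ≡ 3 (mod 4), so reciprocity gives (3131/5147) = -(5147/3131). Reduce: 5147 ≡ 2016 (mod 3131). Now have -(2016/3131).
Factor out 2: 2016 = 2^5·63. Since 3131 ≡ 3 (mod 8), (2/3131) = -1, and (2/3131)^5 = -1. Now have (63/3131).
Both 63 ≡ 3 and 3131 ≡ 3 (mod 4), so reciprocity gives (63/3131) = -(3131/63). Reduce: 3131 ≡ 44 (mod 63). Now have -(44/63).
Factor out 2: 44 = 2^2·11. Since 63 ≡ 7 (mod 8), (2/63) = +1, and (2/63)^2 = +1. Now have -(11/63).
Both 11 ≡ 3 and 63 ≡ 3 (mod 4), so reciprocity gives (11/63) = -(63/11). Reduce: 63 ≡ 8 (mod 11). Now have (8/11).
Factor out 2: 8 = 2^3. Since 11 ≡ 3 (mod 8), (2/11) = -1, and (2/11)^3 = -1. Now have -(1/11).
(1/11) = 1. Collecting the sign factors: -1.
(8278/5147) = -1, and 5147 is prime, so 8278 is not a quadratic residue mod 5147.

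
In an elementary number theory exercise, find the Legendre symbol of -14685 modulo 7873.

Reduce the numerator: -14685 ≡ 1061 (mod 7873), so (-14685/7873) = (1061/7873).
1061 ≡ 1 (mod 4), so quadratic reciprocity gives (1061/7873) = (7873/1061). Reduce: 7873 ≡ 446 (mod 1061). Now have (446/1061).
Factor out 2: 446 = 2·223. Since 1061 ≡ 5 (mod 8), (2/1061) = -1. Now have -(223/1061).
1061 ≡ 1 (mod 4), so quadratic reciprocity gives (223/1061) = (1061/223). Reduce: 1061 ≡ 169 (mod 223). Now have -(169/223).
169 ≡ 1 (mod 4), so quadratic reciprocity gives (169/223) = (223/169). Reduce: 223 ≡ 54 (mod 169). Now have -(54/169).
Factor out 2: 54 = 2·27. Since 169 ≡ 1 (mod 8), (2/169) = +1. Now have -(27/169).
169 ≡ 1 (mod 4), so quadratic reciprocity gives (27/169) = (169/27). Reduce: 169 ≡ 7 (mod 27). Now have -(7/27).
Both 7 ≡ 3 and 27 ≡ 3 (mod 4), so reciprocity gives (7/27) = -(27/7). Reduce: 27 ≡ 6 (mod 7). Now have (6/7).
Factor out 2: 6 = 2·3. Since 7 ≡ 7 (mod 8), (2/7) = +1. Now have (3/7).
Both 3 ≡ 3 and 7 ≡ 3 (mod 4), so reciprocity gives (3/7) = -(7/3). Reduce: 7 ≡ 1 (mod 3). Now have -(1/3).
(1/3) = 1. Collecting the sign factors: -1.

-1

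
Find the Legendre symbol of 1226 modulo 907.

Reduce the numerator: 1226 ≡ 319 (mod 907), so (1226/907) = (319/907).
Both 319 ≡ 3 and 907 ≡ 3 (mod 4), so reciprocity gives (319/907) = -(907/319). Reduce: 907 ≡ 269 (mod 319). Now have -(269/319).
269 ≡ 1 (mod 4), so quadratic reciprocity gives (269/319) = (319/269). Reduce: 319 ≡ 50 (mod 269). Now have -(50/269).
Factor out 2: 50 = 2·25. Since 269 ≡ 5 (mod 8), (2/269) = -1. Now have (25/269).
25 ≡ 1 (mod 4), so quadratic reciprocity gives (25/269) = (269/25). Reduce: 269 ≡ 19 (mod 25). Now have (19/25).
25 ≡ 1 (mod 4), so quadratic reciprocity gives (19/25) = (25/19). Reduce: 25 ≡ 6 (mod 19). Now have (6/19).
Factor out 2: 6 = 2·3. Since 19 ≡ 3 (mod 8), (2/19) = -1. Now have -(3/19).
Both 3 ≡ 3 and 19 ≡ 3 (mod 4), so reciprocity gives (3/19) = -(19/3). Reduce: 19 ≡ 1 (mod 3). Now have (1/3).
(1/3) = 1. Collecting the sign factors: 1.

1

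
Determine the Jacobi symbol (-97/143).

1

Pull out -1: (-97/143) = (-1/143)·(97/143). Since 143 ≡ 3 (mod 4), (-1/143) = -1. Now have -(97/143).
97 ≡ 1 (mod 4), so quadratic reciprocity gives (97/143) = (143/97). Reduce: 143 ≡ 46 (mod 97). Now have -(46/97).
Factor out 2: 46 = 2·23. Since 97 ≡ 1 (mod 8), (2/97) = +1. Now have -(23/97).
97 ≡ 1 (mod 4), so quadratic reciprocity gives (23/97) = (97/23). Reduce: 97 ≡ 5 (mod 23). Now have -(5/23).
5 ≡ 1 (mod 4), so quadratic reciprocity gives (5/23) = (23/5). Reduce: 23 ≡ 3 (mod 5). Now have -(3/5).
5 ≡ 1 (mod 4), so quadratic reciprocity gives (3/5) = (5/3). Reduce: 5 ≡ 2 (mod 3). Now have -(2/3).
Factor out 2: 2 = 2. Since 3 ≡ 3 (mod 8), (2/3) = -1. Now have (1/3).
(1/3) = 1. Collecting the sign factors: 1.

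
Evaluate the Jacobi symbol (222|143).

(222|143)
  = (79|143)    [222 ≡ 79 mod 143]
  = -(143|79)    [QR: both ≡ 3 mod 4, sign flips]
  = -(64|79)    [143 ≡ 64 mod 79]
  = -(1|79)    [79 ≡ 7 mod 8 ⇒ (2|79)^6 = +1]
  = -1    [(1|79) = 1]

-1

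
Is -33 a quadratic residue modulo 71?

yes

(-33/71)
  = (38/71)    [-33 ≡ 38 mod 71]
  = (19/71)    [71 ≡ 7 mod 8 ⇒ (2/71) = +1]
  = -(71/19)    [QR: both ≡ 3 mod 4, sign flips]
  = -(14/19)    [71 ≡ 14 mod 19]
  = (7/19)    [19 ≡ 3 mod 8 ⇒ (2/19) = -1]
  = -(19/7)    [QR: both ≡ 3 mod 4, sign flips]
  = -(5/7)    [19 ≡ 5 mod 7]
  = -(7/5)    [QR: 5 ≡ 1 mod 4, sign kept]
  = -(2/5)    [7 ≡ 2 mod 5]
  = (1/5)    [5 ≡ 5 mod 8 ⇒ (2/5) = -1]
  = 1    [(1/5) = 1]
The Legendre symbol is 1, so x^2 ≡ -33 (mod 71) has solution.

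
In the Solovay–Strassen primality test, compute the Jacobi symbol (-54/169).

1

Reduce the numerator: -54 ≡ 115 (mod 169), so (-54/169) = (115/169).
169 ≡ 1 (mod 4), so quadratic reciprocity gives (115/169) = (169/115). Reduce: 169 ≡ 54 (mod 115). Now have (54/115).
Factor out 2: 54 = 2·27. Since 115 ≡ 3 (mod 8), (2/115) = -1. Now have -(27/115).
Both 27 ≡ 3 and 115 ≡ 3 (mod 4), so reciprocity gives (27/115) = -(115/27). Reduce: 115 ≡ 7 (mod 27). Now have (7/27).
Both 7 ≡ 3 and 27 ≡ 3 (mod 4), so reciprocity gives (7/27) = -(27/7). Reduce: 27 ≡ 6 (mod 7). Now have -(6/7).
Factor out 2: 6 = 2·3. Since 7 ≡ 7 (mod 8), (2/7) = +1. Now have -(3/7).
Both 3 ≡ 3 and 7 ≡ 3 (mod 4), so reciprocity gives (3/7) = -(7/3). Reduce: 7 ≡ 1 (mod 3). Now have (1/3).
(1/3) = 1. Collecting the sign factors: 1.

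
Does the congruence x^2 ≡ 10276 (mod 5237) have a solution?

(10276/5237)
  = (5039/5237)    [10276 ≡ 5039 mod 5237]
  = (5237/5039)    [QR: 5237 ≡ 1 mod 4, sign kept]
  = (198/5039)    [5237 ≡ 198 mod 5039]
  = (99/5039)    [5039 ≡ 7 mod 8 ⇒ (2/5039) = +1]
  = -(5039/99)    [QR: both ≡ 3 mod 4, sign flips]
  = -(89/99)    [5039 ≡ 89 mod 99]
  = -(99/89)    [QR: 89 ≡ 1 mod 4, sign kept]
  = -(10/89)    [99 ≡ 10 mod 89]
  = -(5/89)    [89 ≡ 1 mod 8 ⇒ (2/89) = +1]
  = -(89/5)    [QR: 5 ≡ 1 mod 4, sign kept]
  = -(4/5)    [89 ≡ 4 mod 5]
  = -(1/5)    [5 ≡ 5 mod 8 ⇒ (2/5)^2 = +1]
  = -1    [(1/5) = 1]
(10276/5237) = -1, and 5237 is prime, so 10276 is not a quadratic residue mod 5237.

no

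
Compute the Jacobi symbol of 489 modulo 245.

Reduce the numerator: 489 ≡ 244 (mod 245), so (489 / 245) = (244 / 245).
Factor out 2: 244 = 2^2·61. Since 245 ≡ 5 (mod 8), (2 / 245) = -1, and (2 / 245)^2 = +1. Now have (61 / 245).
61 ≡ 1 (mod 4), so quadratic reciprocity gives (61 / 245) = (245 / 61). Reduce: 245 ≡ 1 (mod 61). Now have (1 / 61).
(1 / 61) = 1. Collecting the sign factors: 1.

1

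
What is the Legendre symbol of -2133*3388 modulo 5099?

-1

By multiplicativity, (-2133·3388/5099) = (-2133/5099)·(3388/5099).
First factor (-2133/5099):
(-2133/5099)
  = -(2133/5099)    [5099 ≡ 3 mod 4 ⇒ (-1/5099) = -1]
  = -(5099/2133)    [QR: 2133 ≡ 1 mod 4, sign kept]
  = -(833/2133)    [5099 ≡ 833 mod 2133]
  = -(2133/833)    [QR: 833 ≡ 1 mod 4, sign kept]
  = -(467/833)    [2133 ≡ 467 mod 833]
  = -(833/467)    [QR: 833 ≡ 1 mod 4, sign kept]
  = -(366/467)    [833 ≡ 366 mod 467]
  = (183/467)    [467 ≡ 3 mod 8 ⇒ (2/467) = -1]
  = -(467/183)    [QR: both ≡ 3 mod 4, sign flips]
  = -(101/183)    [467 ≡ 101 mod 183]
  = -(183/101)    [QR: 101 ≡ 1 mod 4, sign kept]
  = -(82/101)    [183 ≡ 82 mod 101]
  = (41/101)    [101 ≡ 5 mod 8 ⇒ (2/101) = -1]
  = (101/41)    [QR: 41 ≡ 1 mod 4, sign kept]
  = (19/41)    [101 ≡ 19 mod 41]
  = (41/19)    [QR: 41 ≡ 1 mod 4, sign kept]
  = (3/19)    [41 ≡ 3 mod 19]
  = -(19/3)    [QR: both ≡ 3 mod 4, sign flips]
  = -(1/3)    [19 ≡ 1 mod 3]
  = -1    [(1/3) = 1]
Second factor (3388/5099):
(3388/5099)
  = (847/5099)    [5099 ≡ 3 mod 8 ⇒ (2/5099)^2 = +1]
  = -(5099/847)    [QR: both ≡ 3 mod 4, sign flips]
  = -(17/847)    [5099 ≡ 17 mod 847]
  = -(847/17)    [QR: 17 ≡ 1 mod 4, sign kept]
  = -(14/17)    [847 ≡ 14 mod 17]
  = -(7/17)    [17 ≡ 1 mod 8 ⇒ (2/17) = +1]
  = -(17/7)    [QR: 17 ≡ 1 mod 4, sign kept]
  = -(3/7)    [17 ≡ 3 mod 7]
  = (7/3)    [QR: both ≡ 3 mod 4, sign flips]
  = (1/3)    [7 ≡ 1 mod 3]
  = 1    [(1/3) = 1]
Product: (-1)·(1) = -1.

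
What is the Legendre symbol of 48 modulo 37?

1

(48 / 37)
  = (11 / 37)    [48 ≡ 11 mod 37]
  = (37 / 11)    [QR: 37 ≡ 1 mod 4, sign kept]
  = (4 / 11)    [37 ≡ 4 mod 11]
  = (1 / 11)    [11 ≡ 3 mod 8 ⇒ (2 / 11)^2 = +1]
  = 1    [(1 / 11) = 1]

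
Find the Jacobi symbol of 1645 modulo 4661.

1645 ≡ 1 (mod 4), so quadratic reciprocity gives (1645/4661) = (4661/1645). Reduce: 4661 ≡ 1371 (mod 1645). Now have (1371/1645).
1645 ≡ 1 (mod 4), so quadratic reciprocity gives (1371/1645) = (1645/1371). Reduce: 1645 ≡ 274 (mod 1371). Now have (274/1371).
Factor out 2: 274 = 2·137. Since 1371 ≡ 3 (mod 8), (2/1371) = -1. Now have -(137/1371).
137 ≡ 1 (mod 4), so quadratic reciprocity gives (137/1371) = (1371/137). Reduce: 1371 ≡ 1 (mod 137). Now have -(1/137).
(1/137) = 1. Collecting the sign factors: -1.

-1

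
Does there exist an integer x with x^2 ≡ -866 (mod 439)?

no

Pull out -1: (-866|439) = (-1|439)·(866|439). Since 439 ≡ 3 (mod 4), (-1|439) = -1. Now have -(866|439).
Reduce the numerator: 866 ≡ 427 (mod 439), so (866|439) = (427|439).
Both 427 ≡ 3 and 439 ≡ 3 (mod 4), so reciprocity gives (427|439) = -(439|427). Reduce: 439 ≡ 12 (mod 427). Now have (12|427).
Factor out 2: 12 = 2^2·3. Since 427 ≡ 3 (mod 8), (2|427) = -1, and (2|427)^2 = +1. Now have (3|427).
Both 3 ≡ 3 and 427 ≡ 3 (mod 4), so reciprocity gives (3|427) = -(427|3). Reduce: 427 ≡ 1 (mod 3). Now have -(1|3).
(1|3) = 1. Collecting the sign factors: -1.
The Legendre symbol is -1, so x^2 ≡ -866 (mod 439) has no solution.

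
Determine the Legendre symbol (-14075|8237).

-1

Pull out -1: (-14075|8237) = (-1|8237)·(14075|8237). Since 8237 ≡ 1 (mod 4), (-1|8237) = +1. Now have (14075|8237).
Reduce the numerator: 14075 ≡ 5838 (mod 8237), so (14075|8237) = (5838|8237).
Factor out 2: 5838 = 2·2919. Since 8237 ≡ 5 (mod 8), (2|8237) = -1. Now have -(2919|8237).
8237 ≡ 1 (mod 4), so quadratic reciprocity gives (2919|8237) = (8237|2919). Reduce: 8237 ≡ 2399 (mod 2919). Now have -(2399|2919).
Both 2399 ≡ 3 and 2919 ≡ 3 (mod 4), so reciprocity gives (2399|2919) = -(2919|2399). Reduce: 2919 ≡ 520 (mod 2399). Now have (520|2399).
Factor out 2: 520 = 2^3·65. Since 2399 ≡ 7 (mod 8), (2|2399) = +1, and (2|2399)^3 = +1. Now have (65|2399).
65 ≡ 1 (mod 4), so quadratic reciprocity gives (65|2399) = (2399|65). Reduce: 2399 ≡ 59 (mod 65). Now have (59|65).
65 ≡ 1 (mod 4), so quadratic reciprocity gives (59|65) = (65|59). Reduce: 65 ≡ 6 (mod 59). Now have (6|59).
Factor out 2: 6 = 2·3. Since 59 ≡ 3 (mod 8), (2|59) = -1. Now have -(3|59).
Both 3 ≡ 3 and 59 ≡ 3 (mod 4), so reciprocity gives (3|59) = -(59|3). Reduce: 59 ≡ 2 (mod 3). Now have (2|3).
Factor out 2: 2 = 2. Since 3 ≡ 3 (mod 8), (2|3) = -1. Now have -(1|3).
(1|3) = 1. Collecting the sign factors: -1.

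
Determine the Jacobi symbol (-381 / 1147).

Reduce the numerator: -381 ≡ 766 (mod 1147), so (-381 / 1147) = (766 / 1147).
Factor out 2: 766 = 2·383. Since 1147 ≡ 3 (mod 8), (2 / 1147) = -1. Now have -(383 / 1147).
Both 383 ≡ 3 and 1147 ≡ 3 (mod 4), so reciprocity gives (383 / 1147) = -(1147 / 383). Reduce: 1147 ≡ 381 (mod 383). Now have (381 / 383).
381 ≡ 1 (mod 4), so quadratic reciprocity gives (381 / 383) = (383 / 381). Reduce: 383 ≡ 2 (mod 381). Now have (2 / 381).
Factor out 2: 2 = 2. Since 381 ≡ 5 (mod 8), (2 / 381) = -1. Now have -(1 / 381).
(1 / 381) = 1. Collecting the sign factors: -1.

-1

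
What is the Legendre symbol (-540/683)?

Reduce the numerator: -540 ≡ 143 (mod 683), so (-540/683) = (143/683).
Both 143 ≡ 3 and 683 ≡ 3 (mod 4), so reciprocity gives (143/683) = -(683/143). Reduce: 683 ≡ 111 (mod 143). Now have -(111/143).
Both 111 ≡ 3 and 143 ≡ 3 (mod 4), so reciprocity gives (111/143) = -(143/111). Reduce: 143 ≡ 32 (mod 111). Now have (32/111).
Factor out 2: 32 = 2^5. Since 111 ≡ 7 (mod 8), (2/111) = +1, and (2/111)^5 = +1. Now have (1/111).
(1/111) = 1. Collecting the sign factors: 1.

1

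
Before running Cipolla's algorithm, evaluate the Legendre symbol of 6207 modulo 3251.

(6207 / 3251)
  = (2956 / 3251)    [6207 ≡ 2956 mod 3251]
  = (739 / 3251)    [3251 ≡ 3 mod 8 ⇒ (2 / 3251)^2 = +1]
  = -(3251 / 739)    [QR: both ≡ 3 mod 4, sign flips]
  = -(295 / 739)    [3251 ≡ 295 mod 739]
  = (739 / 295)    [QR: both ≡ 3 mod 4, sign flips]
  = (149 / 295)    [739 ≡ 149 mod 295]
  = (295 / 149)    [QR: 149 ≡ 1 mod 4, sign kept]
  = (146 / 149)    [295 ≡ 146 mod 149]
  = -(73 / 149)    [149 ≡ 5 mod 8 ⇒ (2 / 149) = -1]
  = -(149 / 73)    [QR: 73 ≡ 1 mod 4, sign kept]
  = -(3 / 73)    [149 ≡ 3 mod 73]
  = -(73 / 3)    [QR: 73 ≡ 1 mod 4, sign kept]
  = -(1 / 3)    [73 ≡ 1 mod 3]
  = -1    [(1 / 3) = 1]

-1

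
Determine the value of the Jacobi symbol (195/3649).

(195/3649)
  = (3649/195)    [QR: 3649 ≡ 1 mod 4, sign kept]
  = (139/195)    [3649 ≡ 139 mod 195]
  = -(195/139)    [QR: both ≡ 3 mod 4, sign flips]
  = -(56/139)    [195 ≡ 56 mod 139]
  = (7/139)    [139 ≡ 3 mod 8 ⇒ (2/139)^3 = -1]
  = -(139/7)    [QR: both ≡ 3 mod 4, sign flips]
  = -(6/7)    [139 ≡ 6 mod 7]
  = -(3/7)    [7 ≡ 7 mod 8 ⇒ (2/7) = +1]
  = (7/3)    [QR: both ≡ 3 mod 4, sign flips]
  = (1/3)    [7 ≡ 1 mod 3]
  = 1    [(1/3) = 1]

1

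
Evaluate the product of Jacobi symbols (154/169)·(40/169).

By multiplicativity, (154·40/169) = (154/169)·(40/169).
First factor (154/169):
(154/169)
  = (77/169)    [169 ≡ 1 mod 8 ⇒ (2/169) = +1]
  = (169/77)    [QR: 77 ≡ 1 mod 4, sign kept]
  = (15/77)    [169 ≡ 15 mod 77]
  = (77/15)    [QR: 77 ≡ 1 mod 4, sign kept]
  = (2/15)    [77 ≡ 2 mod 15]
  = (1/15)    [15 ≡ 7 mod 8 ⇒ (2/15) = +1]
  = 1    [(1/15) = 1]
Second factor (40/169):
(40/169)
  = (5/169)    [169 ≡ 1 mod 8 ⇒ (2/169)^3 = +1]
  = (169/5)    [QR: 5 ≡ 1 mod 4, sign kept]
  = (4/5)    [169 ≡ 4 mod 5]
  = (1/5)    [5 ≡ 5 mod 8 ⇒ (2/5)^2 = +1]
  = 1    [(1/5) = 1]
Product: (1)·(1) = 1.

1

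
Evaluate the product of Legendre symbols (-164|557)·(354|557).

By multiplicativity, (-164·354|557) = (-164|557)·(354|557).
First factor (-164|557):
Pull out -1: (-164|557) = (-1|557)·(164|557). Since 557 ≡ 1 (mod 4), (-1|557) = +1. Now have (164|557).
Factor out 2: 164 = 2^2·41. Since 557 ≡ 5 (mod 8), (2|557) = -1, and (2|557)^2 = +1. Now have (41|557).
41 ≡ 1 (mod 4), so quadratic reciprocity gives (41|557) = (557|41). Reduce: 557 ≡ 24 (mod 41). Now have (24|41).
Factor out 2: 24 = 2^3·3. Since 41 ≡ 1 (mod 8), (2|41) = +1, and (2|41)^3 = +1. Now have (3|41).
41 ≡ 1 (mod 4), so quadratic reciprocity gives (3|41) = (41|3). Reduce: 41 ≡ 2 (mod 3). Now have (2|3).
Factor out 2: 2 = 2. Since 3 ≡ 3 (mod 8), (2|3) = -1. Now have -(1|3).
(1|3) = 1. Collecting the sign factors: -1.
Second factor (354|557):
Factor out 2: 354 = 2·177. Since 557 ≡ 5 (mod 8), (2|557) = -1. Now have -(177|557).
177 ≡ 1 (mod 4), so quadratic reciprocity gives (177|557) = (557|177). Reduce: 557 ≡ 26 (mod 177). Now have -(26|177).
Factor out 2: 26 = 2·13. Since 177 ≡ 1 (mod 8), (2|177) = +1. Now have -(13|177).
13 ≡ 1 (mod 4), so quadratic reciprocity gives (13|177) = (177|13). Reduce: 177 ≡ 8 (mod 13). Now have -(8|13).
Factor out 2: 8 = 2^3. Since 13 ≡ 5 (mod 8), (2|13) = -1, and (2|13)^3 = -1. Now have (1|13).
(1|13) = 1. Collecting the sign factors: 1.
Product: (-1)·(1) = -1.

-1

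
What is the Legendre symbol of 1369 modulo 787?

(1369|787)
  = (582|787)    [1369 ≡ 582 mod 787]
  = -(291|787)    [787 ≡ 3 mod 8 ⇒ (2|787) = -1]
  = (787|291)    [QR: both ≡ 3 mod 4, sign flips]
  = (205|291)    [787 ≡ 205 mod 291]
  = (291|205)    [QR: 205 ≡ 1 mod 4, sign kept]
  = (86|205)    [291 ≡ 86 mod 205]
  = -(43|205)    [205 ≡ 5 mod 8 ⇒ (2|205) = -1]
  = -(205|43)    [QR: 205 ≡ 1 mod 4, sign kept]
  = -(33|43)    [205 ≡ 33 mod 43]
  = -(43|33)    [QR: 33 ≡ 1 mod 4, sign kept]
  = -(10|33)    [43 ≡ 10 mod 33]
  = -(5|33)    [33 ≡ 1 mod 8 ⇒ (2|33) = +1]
  = -(33|5)    [QR: 5 ≡ 1 mod 4, sign kept]
  = -(3|5)    [33 ≡ 3 mod 5]
  = -(5|3)    [QR: 5 ≡ 1 mod 4, sign kept]
  = -(2|3)    [5 ≡ 2 mod 3]
  = (1|3)    [3 ≡ 3 mod 8 ⇒ (2|3) = -1]
  = 1    [(1|3) = 1]

1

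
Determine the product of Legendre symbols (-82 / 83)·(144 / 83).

By multiplicativity, (-82·144 / 83) = (-82 / 83)·(144 / 83).
First factor (-82 / 83):
Reduce the numerator: -82 ≡ 1 (mod 83), so (-82 / 83) = (1 / 83).
(1 / 83) = 1. Collecting the sign factors: 1.
Second factor (144 / 83):
Reduce the numerator: 144 ≡ 61 (mod 83), so (144 / 83) = (61 / 83).
61 ≡ 1 (mod 4), so quadratic reciprocity gives (61 / 83) = (83 / 61). Reduce: 83 ≡ 22 (mod 61). Now have (22 / 61).
Factor out 2: 22 = 2·11. Since 61 ≡ 5 (mod 8), (2 / 61) = -1. Now have -(11 / 61).
61 ≡ 1 (mod 4), so quadratic reciprocity gives (11 / 61) = (61 / 11). Reduce: 61 ≡ 6 (mod 11). Now have -(6 / 11).
Factor out 2: 6 = 2·3. Since 11 ≡ 3 (mod 8), (2 / 11) = -1. Now have (3 / 11).
Both 3 ≡ 3 and 11 ≡ 3 (mod 4), so reciprocity gives (3 / 11) = -(11 / 3). Reduce: 11 ≡ 2 (mod 3). Now have -(2 / 3).
Factor out 2: 2 = 2. Since 3 ≡ 3 (mod 8), (2 / 3) = -1. Now have (1 / 3).
(1 / 3) = 1. Collecting the sign factors: 1.
Product: (1)·(1) = 1.

1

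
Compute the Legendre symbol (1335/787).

Reduce the numerator: 1335 ≡ 548 (mod 787), so (1335/787) = (548/787).
Factor out 2: 548 = 2^2·137. Since 787 ≡ 3 (mod 8), (2/787) = -1, and (2/787)^2 = +1. Now have (137/787).
137 ≡ 1 (mod 4), so quadratic reciprocity gives (137/787) = (787/137). Reduce: 787 ≡ 102 (mod 137). Now have (102/137).
Factor out 2: 102 = 2·51. Since 137 ≡ 1 (mod 8), (2/137) = +1. Now have (51/137).
137 ≡ 1 (mod 4), so quadratic reciprocity gives (51/137) = (137/51). Reduce: 137 ≡ 35 (mod 51). Now have (35/51).
Both 35 ≡ 3 and 51 ≡ 3 (mod 4), so reciprocity gives (35/51) = -(51/35). Reduce: 51 ≡ 16 (mod 35). Now have -(16/35).
Factor out 2: 16 = 2^4. Since 35 ≡ 3 (mod 8), (2/35) = -1, and (2/35)^4 = +1. Now have -(1/35).
(1/35) = 1. Collecting the sign factors: -1.

-1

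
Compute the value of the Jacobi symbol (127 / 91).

1

Reduce the numerator: 127 ≡ 36 (mod 91), so (127 / 91) = (36 / 91).
Factor out 2: 36 = 2^2·9. Since 91 ≡ 3 (mod 8), (2 / 91) = -1, and (2 / 91)^2 = +1. Now have (9 / 91).
9 ≡ 1 (mod 4), so quadratic reciprocity gives (9 / 91) = (91 / 9). Reduce: 91 ≡ 1 (mod 9). Now have (1 / 9).
(1 / 9) = 1. Collecting the sign factors: 1.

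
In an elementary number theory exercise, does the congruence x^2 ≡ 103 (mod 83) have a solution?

no

Reduce the numerator: 103 ≡ 20 (mod 83), so (103/83) = (20/83).
Factor out 2: 20 = 2^2·5. Since 83 ≡ 3 (mod 8), (2/83) = -1, and (2/83)^2 = +1. Now have (5/83).
5 ≡ 1 (mod 4), so quadratic reciprocity gives (5/83) = (83/5). Reduce: 83 ≡ 3 (mod 5). Now have (3/5).
5 ≡ 1 (mod 4), so quadratic reciprocity gives (3/5) = (5/3). Reduce: 5 ≡ 2 (mod 3). Now have (2/3).
Factor out 2: 2 = 2. Since 3 ≡ 3 (mod 8), (2/3) = -1. Now have -(1/3).
(1/3) = 1. Collecting the sign factors: -1.
The Legendre symbol is -1, so x^2 ≡ 103 (mod 83) has no solution.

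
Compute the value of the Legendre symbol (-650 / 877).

Reduce the numerator: -650 ≡ 227 (mod 877), so (-650 / 877) = (227 / 877).
877 ≡ 1 (mod 4), so quadratic reciprocity gives (227 / 877) = (877 / 227). Reduce: 877 ≡ 196 (mod 227). Now have (196 / 227).
Factor out 2: 196 = 2^2·49. Since 227 ≡ 3 (mod 8), (2 / 227) = -1, and (2 / 227)^2 = +1. Now have (49 / 227).
49 ≡ 1 (mod 4), so quadratic reciprocity gives (49 / 227) = (227 / 49). Reduce: 227 ≡ 31 (mod 49). Now have (31 / 49).
49 ≡ 1 (mod 4), so quadratic reciprocity gives (31 / 49) = (49 / 31). Reduce: 49 ≡ 18 (mod 31). Now have (18 / 31).
Factor out 2: 18 = 2·9. Since 31 ≡ 7 (mod 8), (2 / 31) = +1. Now have (9 / 31).
9 ≡ 1 (mod 4), so quadratic reciprocity gives (9 / 31) = (31 / 9). Reduce: 31 ≡ 4 (mod 9). Now have (4 / 9).
Factor out 2: 4 = 2^2. Since 9 ≡ 1 (mod 8), (2 / 9) = +1, and (2 / 9)^2 = +1. Now have (1 / 9).
(1 / 9) = 1. Collecting the sign factors: 1.

1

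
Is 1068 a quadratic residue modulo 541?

no

Reduce the numerator: 1068 ≡ 527 (mod 541), so (1068/541) = (527/541).
541 ≡ 1 (mod 4), so quadratic reciprocity gives (527/541) = (541/527). Reduce: 541 ≡ 14 (mod 527). Now have (14/527).
Factor out 2: 14 = 2·7. Since 527 ≡ 7 (mod 8), (2/527) = +1. Now have (7/527).
Both 7 ≡ 3 and 527 ≡ 3 (mod 4), so reciprocity gives (7/527) = -(527/7). Reduce: 527 ≡ 2 (mod 7). Now have -(2/7).
Factor out 2: 2 = 2. Since 7 ≡ 7 (mod 8), (2/7) = +1. Now have -(1/7).
(1/7) = 1. Collecting the sign factors: -1.
The Legendre symbol is -1, so x^2 ≡ 1068 (mod 541) has no solution.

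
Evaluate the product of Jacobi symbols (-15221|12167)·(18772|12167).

By multiplicativity, (-15221·18772|12167) = (-15221|12167)·(18772|12167).
First factor (-15221|12167):
Pull out -1: (-15221|12167) = (-1|12167)·(15221|12167). Since 12167 ≡ 3 (mod 4), (-1|12167) = -1. Now have -(15221|12167).
Reduce the numerator: 15221 ≡ 3054 (mod 12167), so (15221|12167) = (3054|12167).
Factor out 2: 3054 = 2·1527. Since 12167 ≡ 7 (mod 8), (2|12167) = +1. Now have -(1527|12167).
Both 1527 ≡ 3 and 12167 ≡ 3 (mod 4), so reciprocity gives (1527|12167) = -(12167|1527). Reduce: 12167 ≡ 1478 (mod 1527). Now have (1478|1527).
Factor out 2: 1478 = 2·739. Since 1527 ≡ 7 (mod 8), (2|1527) = +1. Now have (739|1527).
Both 739 ≡ 3 and 1527 ≡ 3 (mod 4), so reciprocity gives (739|1527) = -(1527|739). Reduce: 1527 ≡ 49 (mod 739). Now have -(49|739).
49 ≡ 1 (mod 4), so quadratic reciprocity gives (49|739) = (739|49). Reduce: 739 ≡ 4 (mod 49). Now have -(4|49).
Factor out 2: 4 = 2^2. Since 49 ≡ 1 (mod 8), (2|49) = +1, and (2|49)^2 = +1. Now have -(1|49).
(1|49) = 1. Collecting the sign factors: -1.
Second factor (18772|12167):
Reduce the numerator: 18772 ≡ 6605 (mod 12167), so (18772|12167) = (6605|12167).
6605 ≡ 1 (mod 4), so quadratic reciprocity gives (6605|12167) = (12167|6605). Reduce: 12167 ≡ 5562 (mod 6605). Now have (5562|6605).
Factor out 2: 5562 = 2·2781. Since 6605 ≡ 5 (mod 8), (2|6605) = -1. Now have -(2781|6605).
2781 ≡ 1 (mod 4), so quadratic reciprocity gives (2781|6605) = (6605|2781). Reduce: 6605 ≡ 1043 (mod 2781). Now have -(1043|2781).
2781 ≡ 1 (mod 4), so quadratic reciprocity gives (1043|2781) = (2781|1043). Reduce: 2781 ≡ 695 (mod 1043). Now have -(695|1043).
Both 695 ≡ 3 and 1043 ≡ 3 (mod 4), so reciprocity gives (695|1043) = -(1043|695). Reduce: 1043 ≡ 348 (mod 695). Now have (348|695).
Factor out 2: 348 = 2^2·87. Since 695 ≡ 7 (mod 8), (2|695) = +1, and (2|695)^2 = +1. Now have (87|695).
Both 87 ≡ 3 and 695 ≡ 3 (mod 4), so reciprocity gives (87|695) = -(695|87). Reduce: 695 ≡ 86 (mod 87). Now have -(86|87).
Factor out 2: 86 = 2·43. Since 87 ≡ 7 (mod 8), (2|87) = +1. Now have -(43|87).
Both 43 ≡ 3 and 87 ≡ 3 (mod 4), so reciprocity gives (43|87) = -(87|43). Reduce: 87 ≡ 1 (mod 43). Now have (1|43).
(1|43) = 1. Collecting the sign factors: 1.
Product: (-1)·(1) = -1.

-1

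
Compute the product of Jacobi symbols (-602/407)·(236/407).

By multiplicativity, (-602·236/407) = (-602/407)·(236/407).
First factor (-602/407):
Reduce the numerator: -602 ≡ 212 (mod 407), so (-602/407) = (212/407).
Factor out 2: 212 = 2^2·53. Since 407 ≡ 7 (mod 8), (2/407) = +1, and (2/407)^2 = +1. Now have (53/407).
53 ≡ 1 (mod 4), so quadratic reciprocity gives (53/407) = (407/53). Reduce: 407 ≡ 36 (mod 53). Now have (36/53).
Factor out 2: 36 = 2^2·9. Since 53 ≡ 5 (mod 8), (2/53) = -1, and (2/53)^2 = +1. Now have (9/53).
9 ≡ 1 (mod 4), so quadratic reciprocity gives (9/53) = (53/9). Reduce: 53 ≡ 8 (mod 9). Now have (8/9).
Factor out 2: 8 = 2^3. Since 9 ≡ 1 (mod 8), (2/9) = +1, and (2/9)^3 = +1. Now have (1/9).
(1/9) = 1. Collecting the sign factors: 1.
Second factor (236/407):
Factor out 2: 236 = 2^2·59. Since 407 ≡ 7 (mod 8), (2/407) = +1, and (2/407)^2 = +1. Now have (59/407).
Both 59 ≡ 3 and 407 ≡ 3 (mod 4), so reciprocity gives (59/407) = -(407/59). Reduce: 407 ≡ 53 (mod 59). Now have -(53/59).
53 ≡ 1 (mod 4), so quadratic reciprocity gives (53/59) = (59/53). Reduce: 59 ≡ 6 (mod 53). Now have -(6/53).
Factor out 2: 6 = 2·3. Since 53 ≡ 5 (mod 8), (2/53) = -1. Now have (3/53).
53 ≡ 1 (mod 4), so quadratic reciprocity gives (3/53) = (53/3). Reduce: 53 ≡ 2 (mod 3). Now have (2/3).
Factor out 2: 2 = 2. Since 3 ≡ 3 (mod 8), (2/3) = -1. Now have -(1/3).
(1/3) = 1. Collecting the sign factors: -1.
Product: (1)·(-1) = -1.

-1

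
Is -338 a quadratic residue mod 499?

yes

(-338/499)
  = -(338/499)    [499 ≡ 3 mod 4 ⇒ (-1/499) = -1]
  = (169/499)    [499 ≡ 3 mod 8 ⇒ (2/499) = -1]
  = (499/169)    [QR: 169 ≡ 1 mod 4, sign kept]
  = (161/169)    [499 ≡ 161 mod 169]
  = (169/161)    [QR: 161 ≡ 1 mod 4, sign kept]
  = (8/161)    [169 ≡ 8 mod 161]
  = (1/161)    [161 ≡ 1 mod 8 ⇒ (2/161)^3 = +1]
  = 1    [(1/161) = 1]
(-338/499) = 1, and 499 is prime, so -338 is a quadratic residue mod 499.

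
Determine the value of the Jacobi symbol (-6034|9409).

1

Reduce the numerator: -6034 ≡ 3375 (mod 9409), so (-6034|9409) = (3375|9409).
9409 ≡ 1 (mod 4), so quadratic reciprocity gives (3375|9409) = (9409|3375). Reduce: 9409 ≡ 2659 (mod 3375). Now have (2659|3375).
Both 2659 ≡ 3 and 3375 ≡ 3 (mod 4), so reciprocity gives (2659|3375) = -(3375|2659). Reduce: 3375 ≡ 716 (mod 2659). Now have -(716|2659).
Factor out 2: 716 = 2^2·179. Since 2659 ≡ 3 (mod 8), (2|2659) = -1, and (2|2659)^2 = +1. Now have -(179|2659).
Both 179 ≡ 3 and 2659 ≡ 3 (mod 4), so reciprocity gives (179|2659) = -(2659|179). Reduce: 2659 ≡ 153 (mod 179). Now have (153|179).
153 ≡ 1 (mod 4), so quadratic reciprocity gives (153|179) = (179|153). Reduce: 179 ≡ 26 (mod 153). Now have (26|153).
Factor out 2: 26 = 2·13. Since 153 ≡ 1 (mod 8), (2|153) = +1. Now have (13|153).
13 ≡ 1 (mod 4), so quadratic reciprocity gives (13|153) = (153|13). Reduce: 153 ≡ 10 (mod 13). Now have (10|13).
Factor out 2: 10 = 2·5. Since 13 ≡ 5 (mod 8), (2|13) = -1. Now have -(5|13).
5 ≡ 1 (mod 4), so quadratic reciprocity gives (5|13) = (13|5). Reduce: 13 ≡ 3 (mod 5). Now have -(3|5).
5 ≡ 1 (mod 4), so quadratic reciprocity gives (3|5) = (5|3). Reduce: 5 ≡ 2 (mod 3). Now have -(2|3).
Factor out 2: 2 = 2. Since 3 ≡ 3 (mod 8), (2|3) = -1. Now have (1|3).
(1|3) = 1. Collecting the sign factors: 1.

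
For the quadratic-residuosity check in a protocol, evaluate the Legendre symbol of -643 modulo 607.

Reduce the numerator: -643 ≡ 571 (mod 607), so (-643|607) = (571|607).
Both 571 ≡ 3 and 607 ≡ 3 (mod 4), so reciprocity gives (571|607) = -(607|571). Reduce: 607 ≡ 36 (mod 571). Now have -(36|571).
Factor out 2: 36 = 2^2·9. Since 571 ≡ 3 (mod 8), (2|571) = -1, and (2|571)^2 = +1. Now have -(9|571).
9 ≡ 1 (mod 4), so quadratic reciprocity gives (9|571) = (571|9). Reduce: 571 ≡ 4 (mod 9). Now have -(4|9).
Factor out 2: 4 = 2^2. Since 9 ≡ 1 (mod 8), (2|9) = +1, and (2|9)^2 = +1. Now have -(1|9).
(1|9) = 1. Collecting the sign factors: -1.

-1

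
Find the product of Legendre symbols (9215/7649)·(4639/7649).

1

By multiplicativity, (9215·4639/7649) = (9215/7649)·(4639/7649).
First factor (9215/7649):
(9215/7649)
  = (1566/7649)    [9215 ≡ 1566 mod 7649]
  = (783/7649)    [7649 ≡ 1 mod 8 ⇒ (2/7649) = +1]
  = (7649/783)    [QR: 7649 ≡ 1 mod 4, sign kept]
  = (602/783)    [7649 ≡ 602 mod 783]
  = (301/783)    [783 ≡ 7 mod 8 ⇒ (2/783) = +1]
  = (783/301)    [QR: 301 ≡ 1 mod 4, sign kept]
  = (181/301)    [783 ≡ 181 mod 301]
  = (301/181)    [QR: 181 ≡ 1 mod 4, sign kept]
  = (120/181)    [301 ≡ 120 mod 181]
  = -(15/181)    [181 ≡ 5 mod 8 ⇒ (2/181)^3 = -1]
  = -(181/15)    [QR: 181 ≡ 1 mod 4, sign kept]
  = -(1/15)    [181 ≡ 1 mod 15]
  = -1    [(1/15) = 1]
Second factor (4639/7649):
(4639/7649)
  = (7649/4639)    [QR: 7649 ≡ 1 mod 4, sign kept]
  = (3010/4639)    [7649 ≡ 3010 mod 4639]
  = (1505/4639)    [4639 ≡ 7 mod 8 ⇒ (2/4639) = +1]
  = (4639/1505)    [QR: 1505 ≡ 1 mod 4, sign kept]
  = (124/1505)    [4639 ≡ 124 mod 1505]
  = (31/1505)    [1505 ≡ 1 mod 8 ⇒ (2/1505)^2 = +1]
  = (1505/31)    [QR: 1505 ≡ 1 mod 4, sign kept]
  = (17/31)    [1505 ≡ 17 mod 31]
  = (31/17)    [QR: 17 ≡ 1 mod 4, sign kept]
  = (14/17)    [31 ≡ 14 mod 17]
  = (7/17)    [17 ≡ 1 mod 8 ⇒ (2/17) = +1]
  = (17/7)    [QR: 17 ≡ 1 mod 4, sign kept]
  = (3/7)    [17 ≡ 3 mod 7]
  = -(7/3)    [QR: both ≡ 3 mod 4, sign flips]
  = -(1/3)    [7 ≡ 1 mod 3]
  = -1    [(1/3) = 1]
Product: (-1)·(-1) = 1.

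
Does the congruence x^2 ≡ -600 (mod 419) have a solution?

yes

Reduce the numerator: -600 ≡ 238 (mod 419), so (-600|419) = (238|419).
Factor out 2: 238 = 2·119. Since 419 ≡ 3 (mod 8), (2|419) = -1. Now have -(119|419).
Both 119 ≡ 3 and 419 ≡ 3 (mod 4), so reciprocity gives (119|419) = -(419|119). Reduce: 419 ≡ 62 (mod 119). Now have (62|119).
Factor out 2: 62 = 2·31. Since 119 ≡ 7 (mod 8), (2|119) = +1. Now have (31|119).
Both 31 ≡ 3 and 119 ≡ 3 (mod 4), so reciprocity gives (31|119) = -(119|31). Reduce: 119 ≡ 26 (mod 31). Now have -(26|31).
Factor out 2: 26 = 2·13. Since 31 ≡ 7 (mod 8), (2|31) = +1. Now have -(13|31).
13 ≡ 1 (mod 4), so quadratic reciprocity gives (13|31) = (31|13). Reduce: 31 ≡ 5 (mod 13). Now have -(5|13).
5 ≡ 1 (mod 4), so quadratic reciprocity gives (5|13) = (13|5). Reduce: 13 ≡ 3 (mod 5). Now have -(3|5).
5 ≡ 1 (mod 4), so quadratic reciprocity gives (3|5) = (5|3). Reduce: 5 ≡ 2 (mod 3). Now have -(2|3).
Factor out 2: 2 = 2. Since 3 ≡ 3 (mod 8), (2|3) = -1. Now have (1|3).
(1|3) = 1. Collecting the sign factors: 1.
(-600|419) = 1, and 419 is prime, so -600 is a quadratic residue mod 419.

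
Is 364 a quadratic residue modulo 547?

no

(364|547)
  = (91|547)    [547 ≡ 3 mod 8 ⇒ (2|547)^2 = +1]
  = -(547|91)    [QR: both ≡ 3 mod 4, sign flips]
  = -(1|91)    [547 ≡ 1 mod 91]
  = -1    [(1|91) = 1]
The Legendre symbol is -1, so x^2 ≡ 364 (mod 547) has no solution.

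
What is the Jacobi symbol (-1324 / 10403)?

Pull out -1: (-1324 / 10403) = (-1 / 10403)·(1324 / 10403). Since 10403 ≡ 3 (mod 4), (-1 / 10403) = -1. Now have -(1324 / 10403).
Factor out 2: 1324 = 2^2·331. Since 10403 ≡ 3 (mod 8), (2 / 10403) = -1, and (2 / 10403)^2 = +1. Now have -(331 / 10403).
Both 331 ≡ 3 and 10403 ≡ 3 (mod 4), so reciprocity gives (331 / 10403) = -(10403 / 331). Reduce: 10403 ≡ 142 (mod 331). Now have (142 / 331).
Factor out 2: 142 = 2·71. Since 331 ≡ 3 (mod 8), (2 / 331) = -1. Now have -(71 / 331).
Both 71 ≡ 3 and 331 ≡ 3 (mod 4), so reciprocity gives (71 / 331) = -(331 / 71). Reduce: 331 ≡ 47 (mod 71). Now have (47 / 71).
Both 47 ≡ 3 and 71 ≡ 3 (mod 4), so reciprocity gives (47 / 71) = -(71 / 47). Reduce: 71 ≡ 24 (mod 47). Now have -(24 / 47).
Factor out 2: 24 = 2^3·3. Since 47 ≡ 7 (mod 8), (2 / 47) = +1, and (2 / 47)^3 = +1. Now have -(3 / 47).
Both 3 ≡ 3 and 47 ≡ 3 (mod 4), so reciprocity gives (3 / 47) = -(47 / 3). Reduce: 47 ≡ 2 (mod 3). Now have (2 / 3).
Factor out 2: 2 = 2. Since 3 ≡ 3 (mod 8), (2 / 3) = -1. Now have -(1 / 3).
(1 / 3) = 1. Collecting the sign factors: -1.

-1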